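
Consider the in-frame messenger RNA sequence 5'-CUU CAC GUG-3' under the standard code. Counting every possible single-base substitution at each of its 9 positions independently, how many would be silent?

Codon 1 (CUU, Leu): 3 synonymous substitutions.
Codon 2 (CAC, His): 1 synonymous substitution.
Codon 3 (GUG, Val): 3 synonymous substitutions.
Total: 3 + 1 + 3 = 7.

7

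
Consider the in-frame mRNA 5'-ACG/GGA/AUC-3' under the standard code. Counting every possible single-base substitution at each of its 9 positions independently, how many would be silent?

8

Codon 1 (ACG, Thr): 3 synonymous substitutions.
Codon 2 (GGA, Gly): 3 synonymous substitutions.
Codon 3 (AUC, Ile): 2 synonymous substitutions.
Total: 3 + 3 + 2 = 8.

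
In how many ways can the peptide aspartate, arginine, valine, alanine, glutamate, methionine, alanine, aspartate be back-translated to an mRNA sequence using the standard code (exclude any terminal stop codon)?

Asp: 2 codons.
Arg: 6 codons.
Val: 4 codons.
Ala: 4 codons.
Glu: 2 codons.
Met: 1 codon.
Ala: 4 codons.
Asp: 2 codons.
2 × 6 × 4 × 4 × 2 × 1 × 4 × 2 = 3072.

3072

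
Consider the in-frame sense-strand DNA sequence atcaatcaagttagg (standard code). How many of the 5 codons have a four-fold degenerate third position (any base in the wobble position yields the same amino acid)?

Codon 1 ATC (Ile): third position 3-fold.
Codon 2 AAT (Asn): third position 2-fold.
Codon 3 CAA (Gln): third position 2-fold.
Codon 4 GTT (Val): third position 4-fold.
Codon 5 AGG (Arg): third position 2-fold.
Four-fold degenerate third positions: 1.

1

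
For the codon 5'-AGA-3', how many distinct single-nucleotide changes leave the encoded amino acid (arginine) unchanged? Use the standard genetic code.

Position 1: CGA → 1 synonymous.
Position 2: none → 0 synonymous.
Position 3: AGG → 1 synonymous.
Total: 1 + 0 + 1 = 2.

2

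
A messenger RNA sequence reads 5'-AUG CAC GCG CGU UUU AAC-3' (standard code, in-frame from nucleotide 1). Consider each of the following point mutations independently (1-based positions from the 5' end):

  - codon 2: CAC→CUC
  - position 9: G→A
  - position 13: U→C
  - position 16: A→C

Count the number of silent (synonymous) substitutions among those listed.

Codon 2: CAC (His) → CUC (Leu) — missense.
Codon 3: GCG (Ala) → GCA (Ala) — synonymous.
Codon 5: UUU (Phe) → CUU (Leu) — missense.
Codon 6: AAC (Asn) → CAC (His) — missense.
Synonymous: 1 of 4.

1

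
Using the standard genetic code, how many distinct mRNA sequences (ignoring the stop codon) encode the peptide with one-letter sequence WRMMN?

Trp: 1 codon.
Arg: 6 codons.
Met: 1 codon.
Met: 1 codon.
Asn: 2 codons.
1 × 6 × 1 × 1 × 2 = 12.

12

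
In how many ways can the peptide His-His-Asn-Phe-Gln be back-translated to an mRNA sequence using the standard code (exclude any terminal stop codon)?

His: 2 codons.
His: 2 codons.
Asn: 2 codons.
Phe: 2 codons.
Gln: 2 codons.
2 × 2 × 2 × 2 × 2 = 32.

32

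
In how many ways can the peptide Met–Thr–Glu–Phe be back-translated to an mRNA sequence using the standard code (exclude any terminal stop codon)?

16

Met: 1 codon.
Thr: 4 codons.
Glu: 2 codons.
Phe: 2 codons.
1 × 4 × 2 × 2 = 16.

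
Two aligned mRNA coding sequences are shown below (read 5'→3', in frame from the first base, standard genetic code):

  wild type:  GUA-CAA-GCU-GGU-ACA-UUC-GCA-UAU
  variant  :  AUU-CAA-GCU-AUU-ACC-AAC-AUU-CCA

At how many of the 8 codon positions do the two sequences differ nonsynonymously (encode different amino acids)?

5

Codon 1: GUA Val / AUU Ile — nonsynonymous.
Codon 2: CAA Gln / CAA Gln — identical.
Codon 3: GCU Ala / GCU Ala — identical.
Codon 4: GGU Gly / AUU Ile — nonsynonymous.
Codon 5: ACA Thr / ACC Thr — synonymous.
Codon 6: UUC Phe / AAC Asn — nonsynonymous.
Codon 7: GCA Ala / AUU Ile — nonsynonymous.
Codon 8: UAU Tyr / CCA Pro — nonsynonymous.
Nonsynonymous differences: 5.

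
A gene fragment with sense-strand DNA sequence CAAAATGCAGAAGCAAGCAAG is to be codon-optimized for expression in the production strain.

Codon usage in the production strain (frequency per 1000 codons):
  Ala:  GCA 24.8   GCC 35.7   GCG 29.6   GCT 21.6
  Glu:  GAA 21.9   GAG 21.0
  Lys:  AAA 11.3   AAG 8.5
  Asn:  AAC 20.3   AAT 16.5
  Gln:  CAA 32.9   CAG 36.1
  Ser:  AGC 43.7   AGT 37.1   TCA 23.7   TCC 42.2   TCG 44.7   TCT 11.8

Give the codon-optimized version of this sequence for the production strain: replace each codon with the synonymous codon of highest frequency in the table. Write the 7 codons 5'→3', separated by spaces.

Codon 1 (Gln): best is CAG at 36.1.
Codon 2 (Asn): best is AAC at 20.3.
Codon 3 (Ala): best is GCC at 35.7.
Codon 4 (Glu): best is GAA at 21.9.
Codon 5 (Ala): best is GCC at 35.7.
Codon 6 (Ser): best is TCG at 44.7.
Codon 7 (Lys): best is AAA at 11.3.

CAG AAC GCC GAA GCC TCG AAA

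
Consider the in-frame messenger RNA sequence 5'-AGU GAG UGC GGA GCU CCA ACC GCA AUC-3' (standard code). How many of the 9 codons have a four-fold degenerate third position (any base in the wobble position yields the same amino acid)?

5

Codon 1 AGU (Ser): third position 2-fold.
Codon 2 GAG (Glu): third position 2-fold.
Codon 3 UGC (Cys): third position 2-fold.
Codon 4 GGA (Gly): third position 4-fold.
Codon 5 GCU (Ala): third position 4-fold.
Codon 6 CCA (Pro): third position 4-fold.
Codon 7 ACC (Thr): third position 4-fold.
Codon 8 GCA (Ala): third position 4-fold.
Codon 9 AUC (Ile): third position 3-fold.
Four-fold degenerate third positions: 5.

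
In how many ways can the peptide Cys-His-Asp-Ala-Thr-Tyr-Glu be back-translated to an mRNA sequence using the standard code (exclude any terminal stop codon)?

Cys: 2 codons.
His: 2 codons.
Asp: 2 codons.
Ala: 4 codons.
Thr: 4 codons.
Tyr: 2 codons.
Glu: 2 codons.
2 × 2 × 2 × 4 × 4 × 2 × 2 = 512.

512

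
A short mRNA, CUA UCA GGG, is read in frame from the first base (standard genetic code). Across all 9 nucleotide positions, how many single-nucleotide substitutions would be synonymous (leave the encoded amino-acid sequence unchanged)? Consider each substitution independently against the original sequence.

Codon 1 (CUA, Leu): 4 synonymous substitutions.
Codon 2 (UCA, Ser): 3 synonymous substitutions.
Codon 3 (GGG, Gly): 3 synonymous substitutions.
Total: 4 + 3 + 3 = 10.

10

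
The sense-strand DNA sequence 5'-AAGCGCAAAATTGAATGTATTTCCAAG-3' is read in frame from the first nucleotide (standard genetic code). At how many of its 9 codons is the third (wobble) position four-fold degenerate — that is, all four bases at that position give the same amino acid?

2

Codon 1 AAG (Lys): third position 2-fold.
Codon 2 CGC (Arg): third position 4-fold.
Codon 3 AAA (Lys): third position 2-fold.
Codon 4 ATT (Ile): third position 3-fold.
Codon 5 GAA (Glu): third position 2-fold.
Codon 6 TGT (Cys): third position 2-fold.
Codon 7 ATT (Ile): third position 3-fold.
Codon 8 TCC (Ser): third position 4-fold.
Codon 9 AAG (Lys): third position 2-fold.
Four-fold degenerate third positions: 2.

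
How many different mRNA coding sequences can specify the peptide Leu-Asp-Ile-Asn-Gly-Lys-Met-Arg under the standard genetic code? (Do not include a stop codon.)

Leu: 6 codons.
Asp: 2 codons.
Ile: 3 codons.
Asn: 2 codons.
Gly: 4 codons.
Lys: 2 codons.
Met: 1 codon.
Arg: 6 codons.
6 × 2 × 3 × 2 × 4 × 2 × 1 × 6 = 3456.

3456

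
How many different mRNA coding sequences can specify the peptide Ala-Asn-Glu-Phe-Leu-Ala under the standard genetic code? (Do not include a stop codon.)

Ala: 4 codons.
Asn: 2 codons.
Glu: 2 codons.
Phe: 2 codons.
Leu: 6 codons.
Ala: 4 codons.
4 × 2 × 2 × 2 × 6 × 4 = 768.

768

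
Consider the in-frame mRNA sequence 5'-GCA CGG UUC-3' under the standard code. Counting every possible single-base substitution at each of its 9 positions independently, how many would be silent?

Codon 1 (GCA, Ala): 3 synonymous substitutions.
Codon 2 (CGG, Arg): 4 synonymous substitutions.
Codon 3 (UUC, Phe): 1 synonymous substitution.
Total: 3 + 4 + 1 = 8.

8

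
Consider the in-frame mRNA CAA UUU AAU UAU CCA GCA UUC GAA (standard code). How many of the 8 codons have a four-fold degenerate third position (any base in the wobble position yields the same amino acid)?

2

Codon 1 CAA (Gln): third position 2-fold.
Codon 2 UUU (Phe): third position 2-fold.
Codon 3 AAU (Asn): third position 2-fold.
Codon 4 UAU (Tyr): third position 2-fold.
Codon 5 CCA (Pro): third position 4-fold.
Codon 6 GCA (Ala): third position 4-fold.
Codon 7 UUC (Phe): third position 2-fold.
Codon 8 GAA (Glu): third position 2-fold.
Four-fold degenerate third positions: 2.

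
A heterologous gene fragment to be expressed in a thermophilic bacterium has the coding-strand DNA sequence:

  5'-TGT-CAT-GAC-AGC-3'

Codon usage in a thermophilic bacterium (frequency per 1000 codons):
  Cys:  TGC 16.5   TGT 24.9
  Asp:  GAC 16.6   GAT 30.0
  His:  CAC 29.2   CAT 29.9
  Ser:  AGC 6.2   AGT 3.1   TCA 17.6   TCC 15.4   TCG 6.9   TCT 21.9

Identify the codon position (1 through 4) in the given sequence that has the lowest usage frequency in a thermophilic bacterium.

4

Codon 1 TGT (Cys): 24.9 per 1000.
Codon 2 CAT (His): 29.9 per 1000.
Codon 3 GAC (Asp): 16.6 per 1000.
Codon 4 AGC (Ser): 6.2 per 1000.
Lowest frequency is 6.2 at codon 4.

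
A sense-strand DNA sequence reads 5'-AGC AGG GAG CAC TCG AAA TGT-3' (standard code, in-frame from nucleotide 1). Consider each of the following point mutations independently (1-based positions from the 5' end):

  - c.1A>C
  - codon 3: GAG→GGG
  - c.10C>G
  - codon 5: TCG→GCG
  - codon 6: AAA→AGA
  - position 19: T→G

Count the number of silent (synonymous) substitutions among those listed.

Codon 1: AGC (Ser) → CGC (Arg) — missense.
Codon 3: GAG (Glu) → GGG (Gly) — missense.
Codon 4: CAC (His) → GAC (Asp) — missense.
Codon 5: TCG (Ser) → GCG (Ala) — missense.
Codon 6: AAA (Lys) → AGA (Arg) — missense.
Codon 7: TGT (Cys) → GGT (Gly) — missense.
Synonymous: 0 of 6.

0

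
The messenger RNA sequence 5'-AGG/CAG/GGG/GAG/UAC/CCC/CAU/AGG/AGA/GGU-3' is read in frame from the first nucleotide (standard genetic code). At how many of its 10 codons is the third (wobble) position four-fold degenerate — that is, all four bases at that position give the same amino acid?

Codon 1 AGG (Arg): third position 2-fold.
Codon 2 CAG (Gln): third position 2-fold.
Codon 3 GGG (Gly): third position 4-fold.
Codon 4 GAG (Glu): third position 2-fold.
Codon 5 UAC (Tyr): third position 2-fold.
Codon 6 CCC (Pro): third position 4-fold.
Codon 7 CAU (His): third position 2-fold.
Codon 8 AGG (Arg): third position 2-fold.
Codon 9 AGA (Arg): third position 2-fold.
Codon 10 GGU (Gly): third position 4-fold.
Four-fold degenerate third positions: 3.

3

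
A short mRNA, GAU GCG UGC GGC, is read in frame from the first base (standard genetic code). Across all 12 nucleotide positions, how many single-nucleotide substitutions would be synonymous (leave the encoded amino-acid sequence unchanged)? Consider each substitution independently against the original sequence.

8

Codon 1 (GAU, Asp): 1 synonymous substitution.
Codon 2 (GCG, Ala): 3 synonymous substitutions.
Codon 3 (UGC, Cys): 1 synonymous substitution.
Codon 4 (GGC, Gly): 3 synonymous substitutions.
Total: 1 + 3 + 1 + 3 = 8.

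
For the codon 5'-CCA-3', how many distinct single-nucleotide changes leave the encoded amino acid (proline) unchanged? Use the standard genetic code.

Position 1: none → 0 synonymous.
Position 2: none → 0 synonymous.
Position 3: CCU, CCC, CCG → 3 synonymous.
Total: 0 + 0 + 3 = 3.

3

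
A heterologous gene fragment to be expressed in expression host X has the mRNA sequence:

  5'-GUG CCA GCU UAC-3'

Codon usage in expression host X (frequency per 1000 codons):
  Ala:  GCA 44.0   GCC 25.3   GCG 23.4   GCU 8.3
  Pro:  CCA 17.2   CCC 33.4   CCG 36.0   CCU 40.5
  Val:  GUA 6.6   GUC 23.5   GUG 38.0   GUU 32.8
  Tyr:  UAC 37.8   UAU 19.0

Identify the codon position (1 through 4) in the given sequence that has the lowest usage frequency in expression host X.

Codon 1 GUG (Val): 38.0 per 1000.
Codon 2 CCA (Pro): 17.2 per 1000.
Codon 3 GCU (Ala): 8.3 per 1000.
Codon 4 UAC (Tyr): 37.8 per 1000.
Lowest frequency is 8.3 at codon 3.

3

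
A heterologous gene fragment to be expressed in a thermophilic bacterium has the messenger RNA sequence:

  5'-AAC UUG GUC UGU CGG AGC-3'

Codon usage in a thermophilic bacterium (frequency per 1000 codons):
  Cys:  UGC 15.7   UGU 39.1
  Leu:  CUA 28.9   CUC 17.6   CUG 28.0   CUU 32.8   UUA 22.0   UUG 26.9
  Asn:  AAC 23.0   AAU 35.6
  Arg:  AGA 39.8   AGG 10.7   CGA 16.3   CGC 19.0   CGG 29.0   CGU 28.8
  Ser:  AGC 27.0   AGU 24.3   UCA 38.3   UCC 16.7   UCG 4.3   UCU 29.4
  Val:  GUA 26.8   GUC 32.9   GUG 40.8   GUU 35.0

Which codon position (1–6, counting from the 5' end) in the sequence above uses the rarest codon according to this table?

1

Codon 1 AAC (Asn): 23.0 per 1000.
Codon 2 UUG (Leu): 26.9 per 1000.
Codon 3 GUC (Val): 32.9 per 1000.
Codon 4 UGU (Cys): 39.1 per 1000.
Codon 5 CGG (Arg): 29.0 per 1000.
Codon 6 AGC (Ser): 27.0 per 1000.
Lowest frequency is 23.0 at codon 1.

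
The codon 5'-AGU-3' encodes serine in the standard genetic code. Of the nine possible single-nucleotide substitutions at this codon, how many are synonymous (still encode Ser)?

1

Position 1: none → 0 synonymous.
Position 2: none → 0 synonymous.
Position 3: AGC → 1 synonymous.
Total: 0 + 0 + 1 = 1.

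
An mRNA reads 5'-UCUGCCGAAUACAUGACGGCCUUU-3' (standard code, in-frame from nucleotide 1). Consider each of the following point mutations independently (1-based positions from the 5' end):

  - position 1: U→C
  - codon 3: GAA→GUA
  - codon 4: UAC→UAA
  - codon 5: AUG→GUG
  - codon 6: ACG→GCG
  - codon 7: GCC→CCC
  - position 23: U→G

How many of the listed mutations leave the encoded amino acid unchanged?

Codon 1: UCU (Ser) → CCU (Pro) — missense.
Codon 3: GAA (Glu) → GUA (Val) — missense.
Codon 4: UAC (Tyr) → UAA (Stop) — nonsense.
Codon 5: AUG (Met) → GUG (Val) — missense.
Codon 6: ACG (Thr) → GCG (Ala) — missense.
Codon 7: GCC (Ala) → CCC (Pro) — missense.
Codon 8: UUU (Phe) → UGU (Cys) — missense.
Synonymous: 0 of 7.

0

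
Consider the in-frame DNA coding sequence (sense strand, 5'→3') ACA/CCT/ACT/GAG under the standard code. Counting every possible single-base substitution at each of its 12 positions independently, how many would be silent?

10

Codon 1 (ACA, Thr): 3 synonymous substitutions.
Codon 2 (CCT, Pro): 3 synonymous substitutions.
Codon 3 (ACT, Thr): 3 synonymous substitutions.
Codon 4 (GAG, Glu): 1 synonymous substitution.
Total: 3 + 3 + 3 + 1 = 10.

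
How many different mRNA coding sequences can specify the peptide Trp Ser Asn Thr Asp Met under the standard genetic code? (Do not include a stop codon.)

Trp: 1 codon.
Ser: 6 codons.
Asn: 2 codons.
Thr: 4 codons.
Asp: 2 codons.
Met: 1 codon.
1 × 6 × 2 × 4 × 2 × 1 = 96.

96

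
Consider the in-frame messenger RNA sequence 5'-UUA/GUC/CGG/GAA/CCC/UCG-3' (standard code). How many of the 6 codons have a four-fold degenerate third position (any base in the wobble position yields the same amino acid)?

4

Codon 1 UUA (Leu): third position 2-fold.
Codon 2 GUC (Val): third position 4-fold.
Codon 3 CGG (Arg): third position 4-fold.
Codon 4 GAA (Glu): third position 2-fold.
Codon 5 CCC (Pro): third position 4-fold.
Codon 6 UCG (Ser): third position 4-fold.
Four-fold degenerate third positions: 4.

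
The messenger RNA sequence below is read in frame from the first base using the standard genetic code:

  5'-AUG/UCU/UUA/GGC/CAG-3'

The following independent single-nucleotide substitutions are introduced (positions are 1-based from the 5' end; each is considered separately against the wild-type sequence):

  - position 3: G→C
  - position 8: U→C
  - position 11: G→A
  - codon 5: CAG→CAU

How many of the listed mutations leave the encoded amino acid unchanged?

Codon 1: AUG (Met) → AUC (Ile) — missense.
Codon 3: UUA (Leu) → UCA (Ser) — missense.
Codon 4: GGC (Gly) → GAC (Asp) — missense.
Codon 5: CAG (Gln) → CAU (His) — missense.
Synonymous: 0 of 4.

0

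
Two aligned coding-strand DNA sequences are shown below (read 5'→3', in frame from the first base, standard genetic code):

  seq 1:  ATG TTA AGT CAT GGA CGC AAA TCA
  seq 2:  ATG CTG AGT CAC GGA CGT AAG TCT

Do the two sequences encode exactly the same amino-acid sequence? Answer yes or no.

yes

Codon 1: ATG Met / ATG Met — identical.
Codon 2: TTA Leu / CTG Leu — synonymous.
Codon 3: AGT Ser / AGT Ser — identical.
Codon 4: CAT His / CAC His — synonymous.
Codon 5: GGA Gly / GGA Gly — identical.
Codon 6: CGC Arg / CGT Arg — synonymous.
Codon 7: AAA Lys / AAG Lys — synonymous.
Codon 8: TCA Ser / TCT Ser — synonymous.
Nonsynonymous differences: 0 → same protein.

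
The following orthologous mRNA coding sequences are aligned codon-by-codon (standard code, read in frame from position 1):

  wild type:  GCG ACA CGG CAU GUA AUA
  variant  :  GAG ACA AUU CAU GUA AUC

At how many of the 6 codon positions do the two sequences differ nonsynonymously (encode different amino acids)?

2

Codon 1: GCG Ala / GAG Glu — nonsynonymous.
Codon 2: ACA Thr / ACA Thr — identical.
Codon 3: CGG Arg / AUU Ile — nonsynonymous.
Codon 4: CAU His / CAU His — identical.
Codon 5: GUA Val / GUA Val — identical.
Codon 6: AUA Ile / AUC Ile — synonymous.
Nonsynonymous differences: 2.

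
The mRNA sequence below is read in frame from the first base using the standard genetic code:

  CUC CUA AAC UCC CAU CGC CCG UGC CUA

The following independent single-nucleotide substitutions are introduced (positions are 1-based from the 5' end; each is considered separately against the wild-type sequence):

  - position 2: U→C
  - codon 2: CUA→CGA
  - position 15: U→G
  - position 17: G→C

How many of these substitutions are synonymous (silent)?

Codon 1: CUC (Leu) → CCC (Pro) — missense.
Codon 2: CUA (Leu) → CGA (Arg) — missense.
Codon 5: CAU (His) → CAG (Gln) — missense.
Codon 6: CGC (Arg) → CCC (Pro) — missense.
Synonymous: 0 of 4.

0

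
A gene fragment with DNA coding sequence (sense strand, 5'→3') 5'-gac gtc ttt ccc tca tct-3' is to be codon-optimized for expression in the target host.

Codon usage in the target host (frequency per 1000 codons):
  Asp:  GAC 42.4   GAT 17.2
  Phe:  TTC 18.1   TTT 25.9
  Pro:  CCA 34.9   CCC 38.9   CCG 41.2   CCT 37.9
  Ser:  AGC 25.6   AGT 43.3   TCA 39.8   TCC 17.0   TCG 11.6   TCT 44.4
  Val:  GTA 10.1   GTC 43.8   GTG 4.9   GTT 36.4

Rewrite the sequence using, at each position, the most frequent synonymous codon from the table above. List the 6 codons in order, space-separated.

Codon 1 (Asp): best is GAC at 42.4.
Codon 2 (Val): best is GTC at 43.8.
Codon 3 (Phe): best is TTT at 25.9.
Codon 4 (Pro): best is CCG at 41.2.
Codon 5 (Ser): best is TCT at 44.4.
Codon 6 (Ser): best is TCT at 44.4.

GAC GTC TTT CCG TCT TCT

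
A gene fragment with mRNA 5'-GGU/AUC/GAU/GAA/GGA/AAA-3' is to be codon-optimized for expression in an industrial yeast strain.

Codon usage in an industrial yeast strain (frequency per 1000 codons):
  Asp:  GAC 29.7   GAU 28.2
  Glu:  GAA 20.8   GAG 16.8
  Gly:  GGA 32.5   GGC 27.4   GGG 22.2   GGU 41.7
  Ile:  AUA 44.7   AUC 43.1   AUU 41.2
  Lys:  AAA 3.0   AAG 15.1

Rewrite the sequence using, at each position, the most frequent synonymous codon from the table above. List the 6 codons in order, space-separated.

GGU AUA GAC GAA GGU AAG

Codon 1 (Gly): best is GGU at 41.7.
Codon 2 (Ile): best is AUA at 44.7.
Codon 3 (Asp): best is GAC at 29.7.
Codon 4 (Glu): best is GAA at 20.8.
Codon 5 (Gly): best is GGU at 41.7.
Codon 6 (Lys): best is AAG at 15.1.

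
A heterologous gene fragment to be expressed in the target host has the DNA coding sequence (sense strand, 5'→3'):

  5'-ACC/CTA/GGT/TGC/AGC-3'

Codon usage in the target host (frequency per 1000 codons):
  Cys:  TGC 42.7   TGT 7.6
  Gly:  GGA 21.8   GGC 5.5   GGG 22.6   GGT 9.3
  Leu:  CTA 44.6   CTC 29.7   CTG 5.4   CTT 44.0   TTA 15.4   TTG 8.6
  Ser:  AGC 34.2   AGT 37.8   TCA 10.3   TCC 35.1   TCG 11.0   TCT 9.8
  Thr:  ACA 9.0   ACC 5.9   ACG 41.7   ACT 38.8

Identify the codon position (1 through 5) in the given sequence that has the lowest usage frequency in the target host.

Codon 1 ACC (Thr): 5.9 per 1000.
Codon 2 CTA (Leu): 44.6 per 1000.
Codon 3 GGT (Gly): 9.3 per 1000.
Codon 4 TGC (Cys): 42.7 per 1000.
Codon 5 AGC (Ser): 34.2 per 1000.
Lowest frequency is 5.9 at codon 1.

1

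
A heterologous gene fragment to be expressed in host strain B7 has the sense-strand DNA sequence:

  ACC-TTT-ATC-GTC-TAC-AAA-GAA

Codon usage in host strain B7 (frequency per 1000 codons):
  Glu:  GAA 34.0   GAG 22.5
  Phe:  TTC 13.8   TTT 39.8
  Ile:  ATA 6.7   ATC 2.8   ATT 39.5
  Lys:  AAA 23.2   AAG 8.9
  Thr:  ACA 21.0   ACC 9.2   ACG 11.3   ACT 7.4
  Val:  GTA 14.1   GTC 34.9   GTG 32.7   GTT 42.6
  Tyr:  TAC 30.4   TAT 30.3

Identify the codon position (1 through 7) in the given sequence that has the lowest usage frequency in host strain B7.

3

Codon 1 ACC (Thr): 9.2 per 1000.
Codon 2 TTT (Phe): 39.8 per 1000.
Codon 3 ATC (Ile): 2.8 per 1000.
Codon 4 GTC (Val): 34.9 per 1000.
Codon 5 TAC (Tyr): 30.4 per 1000.
Codon 6 AAA (Lys): 23.2 per 1000.
Codon 7 GAA (Glu): 34.0 per 1000.
Lowest frequency is 2.8 at codon 3.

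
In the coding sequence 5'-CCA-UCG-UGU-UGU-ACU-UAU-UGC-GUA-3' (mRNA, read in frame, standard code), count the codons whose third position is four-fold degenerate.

4

Codon 1 CCA (Pro): third position 4-fold.
Codon 2 UCG (Ser): third position 4-fold.
Codon 3 UGU (Cys): third position 2-fold.
Codon 4 UGU (Cys): third position 2-fold.
Codon 5 ACU (Thr): third position 4-fold.
Codon 6 UAU (Tyr): third position 2-fold.
Codon 7 UGC (Cys): third position 2-fold.
Codon 8 GUA (Val): third position 4-fold.
Four-fold degenerate third positions: 4.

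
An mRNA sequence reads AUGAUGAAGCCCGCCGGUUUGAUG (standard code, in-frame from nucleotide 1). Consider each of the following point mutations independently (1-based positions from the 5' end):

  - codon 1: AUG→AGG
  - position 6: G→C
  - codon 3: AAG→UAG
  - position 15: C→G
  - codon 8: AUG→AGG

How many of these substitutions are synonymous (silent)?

1

Codon 1: AUG (Met) → AGG (Arg) — missense.
Codon 2: AUG (Met) → AUC (Ile) — missense.
Codon 3: AAG (Lys) → UAG (Stop) — nonsense.
Codon 5: GCC (Ala) → GCG (Ala) — synonymous.
Codon 8: AUG (Met) → AGG (Arg) — missense.
Synonymous: 1 of 5.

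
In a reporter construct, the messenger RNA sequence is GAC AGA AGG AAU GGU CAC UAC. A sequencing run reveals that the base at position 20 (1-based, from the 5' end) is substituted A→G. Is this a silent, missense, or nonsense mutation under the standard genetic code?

Position 20 falls in codon 7: UAC → Tyr.
After the substitution the codon is UGC → Cys.
Tyr ≠ Cys, so this is a missense mutation.

missense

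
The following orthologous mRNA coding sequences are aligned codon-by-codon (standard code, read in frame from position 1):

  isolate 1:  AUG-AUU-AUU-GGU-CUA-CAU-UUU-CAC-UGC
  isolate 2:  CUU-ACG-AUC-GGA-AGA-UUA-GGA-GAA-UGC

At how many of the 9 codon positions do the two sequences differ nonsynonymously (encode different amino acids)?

Codon 1: AUG Met / CUU Leu — nonsynonymous.
Codon 2: AUU Ile / ACG Thr — nonsynonymous.
Codon 3: AUU Ile / AUC Ile — synonymous.
Codon 4: GGU Gly / GGA Gly — synonymous.
Codon 5: CUA Leu / AGA Arg — nonsynonymous.
Codon 6: CAU His / UUA Leu — nonsynonymous.
Codon 7: UUU Phe / GGA Gly — nonsynonymous.
Codon 8: CAC His / GAA Glu — nonsynonymous.
Codon 9: UGC Cys / UGC Cys — identical.
Nonsynonymous differences: 6.

6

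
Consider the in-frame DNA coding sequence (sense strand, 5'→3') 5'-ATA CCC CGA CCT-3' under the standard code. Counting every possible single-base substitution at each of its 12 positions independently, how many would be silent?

12

Codon 1 (ATA, Ile): 2 synonymous substitutions.
Codon 2 (CCC, Pro): 3 synonymous substitutions.
Codon 3 (CGA, Arg): 4 synonymous substitutions.
Codon 4 (CCT, Pro): 3 synonymous substitutions.
Total: 2 + 3 + 4 + 3 = 12.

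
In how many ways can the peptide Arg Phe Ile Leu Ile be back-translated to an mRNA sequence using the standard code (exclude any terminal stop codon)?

Arg: 6 codons.
Phe: 2 codons.
Ile: 3 codons.
Leu: 6 codons.
Ile: 3 codons.
6 × 2 × 3 × 6 × 3 = 648.

648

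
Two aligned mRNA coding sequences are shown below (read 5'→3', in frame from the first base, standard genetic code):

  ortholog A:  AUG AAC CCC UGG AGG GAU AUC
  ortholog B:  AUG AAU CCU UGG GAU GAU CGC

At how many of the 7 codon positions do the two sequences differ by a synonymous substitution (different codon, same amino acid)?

2

Codon 1: AUG Met / AUG Met — identical.
Codon 2: AAC Asn / AAU Asn — synonymous.
Codon 3: CCC Pro / CCU Pro — synonymous.
Codon 4: UGG Trp / UGG Trp — identical.
Codon 5: AGG Arg / GAU Asp — nonsynonymous.
Codon 6: GAU Asp / GAU Asp — identical.
Codon 7: AUC Ile / CGC Arg — nonsynonymous.
Synonymous differences: 2.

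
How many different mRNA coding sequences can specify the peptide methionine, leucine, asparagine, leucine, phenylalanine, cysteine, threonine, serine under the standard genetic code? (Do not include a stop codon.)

6912

Met: 1 codon.
Leu: 6 codons.
Asn: 2 codons.
Leu: 6 codons.
Phe: 2 codons.
Cys: 2 codons.
Thr: 4 codons.
Ser: 6 codons.
1 × 6 × 2 × 6 × 2 × 2 × 4 × 6 = 6912.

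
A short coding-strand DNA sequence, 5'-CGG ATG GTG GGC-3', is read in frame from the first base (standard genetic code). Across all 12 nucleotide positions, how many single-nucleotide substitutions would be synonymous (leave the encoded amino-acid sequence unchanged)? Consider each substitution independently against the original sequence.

Codon 1 (CGG, Arg): 4 synonymous substitutions.
Codon 2 (ATG, Met): 0 synonymous substitutions.
Codon 3 (GTG, Val): 3 synonymous substitutions.
Codon 4 (GGC, Gly): 3 synonymous substitutions.
Total: 4 + 0 + 3 + 3 = 10.

10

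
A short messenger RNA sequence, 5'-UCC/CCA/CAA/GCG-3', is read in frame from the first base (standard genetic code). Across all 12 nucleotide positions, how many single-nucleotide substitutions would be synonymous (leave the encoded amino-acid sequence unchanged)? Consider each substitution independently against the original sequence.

Codon 1 (UCC, Ser): 3 synonymous substitutions.
Codon 2 (CCA, Pro): 3 synonymous substitutions.
Codon 3 (CAA, Gln): 1 synonymous substitution.
Codon 4 (GCG, Ala): 3 synonymous substitutions.
Total: 3 + 3 + 1 + 3 = 10.

10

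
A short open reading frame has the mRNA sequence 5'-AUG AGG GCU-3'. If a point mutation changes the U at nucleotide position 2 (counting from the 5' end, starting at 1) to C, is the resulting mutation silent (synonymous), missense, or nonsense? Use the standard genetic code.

Position 2 falls in codon 1: AUG → Met.
After the substitution the codon is ACG → Thr.
Met ≠ Thr, so this is a missense mutation.

missense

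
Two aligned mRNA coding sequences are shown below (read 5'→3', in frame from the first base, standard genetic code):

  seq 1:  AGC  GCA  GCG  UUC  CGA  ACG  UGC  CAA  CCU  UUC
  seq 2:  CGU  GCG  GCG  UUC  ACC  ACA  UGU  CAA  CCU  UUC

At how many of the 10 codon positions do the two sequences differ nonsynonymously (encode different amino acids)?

Codon 1: AGC Ser / CGU Arg — nonsynonymous.
Codon 2: GCA Ala / GCG Ala — synonymous.
Codon 3: GCG Ala / GCG Ala — identical.
Codon 4: UUC Phe / UUC Phe — identical.
Codon 5: CGA Arg / ACC Thr — nonsynonymous.
Codon 6: ACG Thr / ACA Thr — synonymous.
Codon 7: UGC Cys / UGU Cys — synonymous.
Codon 8: CAA Gln / CAA Gln — identical.
Codon 9: CCU Pro / CCU Pro — identical.
Codon 10: UUC Phe / UUC Phe — identical.
Nonsynonymous differences: 2.

2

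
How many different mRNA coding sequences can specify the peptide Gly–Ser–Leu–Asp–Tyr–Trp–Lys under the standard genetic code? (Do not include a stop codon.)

Gly: 4 codons.
Ser: 6 codons.
Leu: 6 codons.
Asp: 2 codons.
Tyr: 2 codons.
Trp: 1 codon.
Lys: 2 codons.
4 × 6 × 6 × 2 × 2 × 1 × 2 = 1152.

1152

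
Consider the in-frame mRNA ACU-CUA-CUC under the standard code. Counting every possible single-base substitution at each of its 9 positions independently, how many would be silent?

10

Codon 1 (ACU, Thr): 3 synonymous substitutions.
Codon 2 (CUA, Leu): 4 synonymous substitutions.
Codon 3 (CUC, Leu): 3 synonymous substitutions.
Total: 3 + 4 + 3 = 10.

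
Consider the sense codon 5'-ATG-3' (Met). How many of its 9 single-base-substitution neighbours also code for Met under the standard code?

0

Position 1: none → 0 synonymous.
Position 2: none → 0 synonymous.
Position 3: none → 0 synonymous.
Total: 0 + 0 + 0 = 0.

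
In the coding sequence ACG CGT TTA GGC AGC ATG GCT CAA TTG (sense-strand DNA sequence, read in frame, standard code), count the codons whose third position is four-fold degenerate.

4

Codon 1 ACG (Thr): third position 4-fold.
Codon 2 CGT (Arg): third position 4-fold.
Codon 3 TTA (Leu): third position 2-fold.
Codon 4 GGC (Gly): third position 4-fold.
Codon 5 AGC (Ser): third position 2-fold.
Codon 6 ATG (Met): third position 1-fold.
Codon 7 GCT (Ala): third position 4-fold.
Codon 8 CAA (Gln): third position 2-fold.
Codon 9 TTG (Leu): third position 2-fold.
Four-fold degenerate third positions: 4.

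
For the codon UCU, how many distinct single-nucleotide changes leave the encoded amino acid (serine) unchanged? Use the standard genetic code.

3

Position 1: none → 0 synonymous.
Position 2: none → 0 synonymous.
Position 3: UCC, UCA, UCG → 3 synonymous.
Total: 0 + 0 + 3 = 3.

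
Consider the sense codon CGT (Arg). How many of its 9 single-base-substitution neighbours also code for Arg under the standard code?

Position 1: none → 0 synonymous.
Position 2: none → 0 synonymous.
Position 3: CGC, CGA, CGG → 3 synonymous.
Total: 0 + 0 + 3 = 3.

3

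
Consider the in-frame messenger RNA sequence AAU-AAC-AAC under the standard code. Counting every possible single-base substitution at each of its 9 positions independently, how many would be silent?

3

Codon 1 (AAU, Asn): 1 synonymous substitution.
Codon 2 (AAC, Asn): 1 synonymous substitution.
Codon 3 (AAC, Asn): 1 synonymous substitution.
Total: 1 + 1 + 1 = 3.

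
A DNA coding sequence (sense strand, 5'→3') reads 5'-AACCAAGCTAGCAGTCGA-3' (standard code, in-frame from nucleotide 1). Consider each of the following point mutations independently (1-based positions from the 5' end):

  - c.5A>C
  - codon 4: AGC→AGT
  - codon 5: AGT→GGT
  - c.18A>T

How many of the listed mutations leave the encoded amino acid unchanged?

2

Codon 2: CAA (Gln) → CCA (Pro) — missense.
Codon 4: AGC (Ser) → AGT (Ser) — synonymous.
Codon 5: AGT (Ser) → GGT (Gly) — missense.
Codon 6: CGA (Arg) → CGT (Arg) — synonymous.
Synonymous: 2 of 4.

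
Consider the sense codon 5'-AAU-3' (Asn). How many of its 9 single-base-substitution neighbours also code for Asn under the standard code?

Position 1: none → 0 synonymous.
Position 2: none → 0 synonymous.
Position 3: AAC → 1 synonymous.
Total: 0 + 0 + 1 = 1.

1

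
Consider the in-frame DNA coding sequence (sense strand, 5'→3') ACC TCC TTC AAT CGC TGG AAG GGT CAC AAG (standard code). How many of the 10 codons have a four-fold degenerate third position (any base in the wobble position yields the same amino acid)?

Codon 1 ACC (Thr): third position 4-fold.
Codon 2 TCC (Ser): third position 4-fold.
Codon 3 TTC (Phe): third position 2-fold.
Codon 4 AAT (Asn): third position 2-fold.
Codon 5 CGC (Arg): third position 4-fold.
Codon 6 TGG (Trp): third position 1-fold.
Codon 7 AAG (Lys): third position 2-fold.
Codon 8 GGT (Gly): third position 4-fold.
Codon 9 CAC (His): third position 2-fold.
Codon 10 AAG (Lys): third position 2-fold.
Four-fold degenerate third positions: 4.

4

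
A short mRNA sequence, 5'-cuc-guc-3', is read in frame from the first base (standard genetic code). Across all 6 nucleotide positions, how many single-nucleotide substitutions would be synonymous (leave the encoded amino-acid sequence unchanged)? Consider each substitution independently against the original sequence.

Codon 1 (CUC, Leu): 3 synonymous substitutions.
Codon 2 (GUC, Val): 3 synonymous substitutions.
Total: 3 + 3 = 6.

6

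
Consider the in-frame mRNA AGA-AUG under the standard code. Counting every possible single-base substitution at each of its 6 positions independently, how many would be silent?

2

Codon 1 (AGA, Arg): 2 synonymous substitutions.
Codon 2 (AUG, Met): 0 synonymous substitutions.
Total: 2 + 0 = 2.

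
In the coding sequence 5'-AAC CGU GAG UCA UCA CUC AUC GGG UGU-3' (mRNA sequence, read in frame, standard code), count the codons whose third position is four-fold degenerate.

5

Codon 1 AAC (Asn): third position 2-fold.
Codon 2 CGU (Arg): third position 4-fold.
Codon 3 GAG (Glu): third position 2-fold.
Codon 4 UCA (Ser): third position 4-fold.
Codon 5 UCA (Ser): third position 4-fold.
Codon 6 CUC (Leu): third position 4-fold.
Codon 7 AUC (Ile): third position 3-fold.
Codon 8 GGG (Gly): third position 4-fold.
Codon 9 UGU (Cys): third position 2-fold.
Four-fold degenerate third positions: 5.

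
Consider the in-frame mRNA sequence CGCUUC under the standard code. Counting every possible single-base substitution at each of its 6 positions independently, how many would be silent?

4

Codon 1 (CGC, Arg): 3 synonymous substitutions.
Codon 2 (UUC, Phe): 1 synonymous substitution.
Total: 3 + 1 = 4.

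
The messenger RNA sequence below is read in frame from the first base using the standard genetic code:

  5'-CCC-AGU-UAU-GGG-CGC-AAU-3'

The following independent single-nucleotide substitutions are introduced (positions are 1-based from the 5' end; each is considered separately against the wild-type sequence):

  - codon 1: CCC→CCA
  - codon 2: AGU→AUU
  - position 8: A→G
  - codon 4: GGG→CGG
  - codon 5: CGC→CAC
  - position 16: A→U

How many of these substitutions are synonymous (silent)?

1

Codon 1: CCC (Pro) → CCA (Pro) — synonymous.
Codon 2: AGU (Ser) → AUU (Ile) — missense.
Codon 3: UAU (Tyr) → UGU (Cys) — missense.
Codon 4: GGG (Gly) → CGG (Arg) — missense.
Codon 5: CGC (Arg) → CAC (His) — missense.
Codon 6: AAU (Asn) → UAU (Tyr) — missense.
Synonymous: 1 of 6.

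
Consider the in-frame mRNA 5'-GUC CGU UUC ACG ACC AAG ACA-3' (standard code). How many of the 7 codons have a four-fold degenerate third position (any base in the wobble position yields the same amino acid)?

Codon 1 GUC (Val): third position 4-fold.
Codon 2 CGU (Arg): third position 4-fold.
Codon 3 UUC (Phe): third position 2-fold.
Codon 4 ACG (Thr): third position 4-fold.
Codon 5 ACC (Thr): third position 4-fold.
Codon 6 AAG (Lys): third position 2-fold.
Codon 7 ACA (Thr): third position 4-fold.
Four-fold degenerate third positions: 5.

5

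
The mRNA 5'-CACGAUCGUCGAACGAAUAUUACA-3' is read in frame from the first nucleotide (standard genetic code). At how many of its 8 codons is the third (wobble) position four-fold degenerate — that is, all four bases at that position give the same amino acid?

Codon 1 CAC (His): third position 2-fold.
Codon 2 GAU (Asp): third position 2-fold.
Codon 3 CGU (Arg): third position 4-fold.
Codon 4 CGA (Arg): third position 4-fold.
Codon 5 ACG (Thr): third position 4-fold.
Codon 6 AAU (Asn): third position 2-fold.
Codon 7 AUU (Ile): third position 3-fold.
Codon 8 ACA (Thr): third position 4-fold.
Four-fold degenerate third positions: 4.

4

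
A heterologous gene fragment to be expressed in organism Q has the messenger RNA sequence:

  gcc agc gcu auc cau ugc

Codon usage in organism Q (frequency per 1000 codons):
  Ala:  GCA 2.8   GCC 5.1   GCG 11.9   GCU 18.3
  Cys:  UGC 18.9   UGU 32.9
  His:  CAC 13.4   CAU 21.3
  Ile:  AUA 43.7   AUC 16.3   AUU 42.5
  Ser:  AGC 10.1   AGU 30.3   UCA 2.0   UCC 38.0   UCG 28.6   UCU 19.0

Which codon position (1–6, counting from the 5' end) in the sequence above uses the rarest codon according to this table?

1

Codon 1 GCC (Ala): 5.1 per 1000.
Codon 2 AGC (Ser): 10.1 per 1000.
Codon 3 GCU (Ala): 18.3 per 1000.
Codon 4 AUC (Ile): 16.3 per 1000.
Codon 5 CAU (His): 21.3 per 1000.
Codon 6 UGC (Cys): 18.9 per 1000.
Lowest frequency is 5.1 at codon 1.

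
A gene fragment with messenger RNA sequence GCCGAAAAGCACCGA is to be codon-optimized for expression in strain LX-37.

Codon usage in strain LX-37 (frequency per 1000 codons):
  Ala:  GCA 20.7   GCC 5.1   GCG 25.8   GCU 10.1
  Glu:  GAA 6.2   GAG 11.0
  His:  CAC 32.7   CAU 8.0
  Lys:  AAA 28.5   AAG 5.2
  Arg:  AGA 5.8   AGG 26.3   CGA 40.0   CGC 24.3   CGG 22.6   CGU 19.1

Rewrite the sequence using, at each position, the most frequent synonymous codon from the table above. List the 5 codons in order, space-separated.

GCG GAG AAA CAC CGA

Codon 1 (Ala): best is GCG at 25.8.
Codon 2 (Glu): best is GAG at 11.0.
Codon 3 (Lys): best is AAA at 28.5.
Codon 4 (His): best is CAC at 32.7.
Codon 5 (Arg): best is CGA at 40.0.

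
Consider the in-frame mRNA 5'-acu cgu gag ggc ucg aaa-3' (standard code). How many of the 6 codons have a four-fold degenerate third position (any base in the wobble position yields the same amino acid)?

Codon 1 ACU (Thr): third position 4-fold.
Codon 2 CGU (Arg): third position 4-fold.
Codon 3 GAG (Glu): third position 2-fold.
Codon 4 GGC (Gly): third position 4-fold.
Codon 5 UCG (Ser): third position 4-fold.
Codon 6 AAA (Lys): third position 2-fold.
Four-fold degenerate third positions: 4.

4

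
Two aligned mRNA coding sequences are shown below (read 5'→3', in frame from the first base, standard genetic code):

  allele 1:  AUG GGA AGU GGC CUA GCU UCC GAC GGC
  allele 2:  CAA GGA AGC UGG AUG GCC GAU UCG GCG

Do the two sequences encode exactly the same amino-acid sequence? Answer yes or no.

no

Codon 1: AUG Met / CAA Gln — nonsynonymous.
Codon 2: GGA Gly / GGA Gly — identical.
Codon 3: AGU Ser / AGC Ser — synonymous.
Codon 4: GGC Gly / UGG Trp — nonsynonymous.
Codon 5: CUA Leu / AUG Met — nonsynonymous.
Codon 6: GCU Ala / GCC Ala — synonymous.
Codon 7: UCC Ser / GAU Asp — nonsynonymous.
Codon 8: GAC Asp / UCG Ser — nonsynonymous.
Codon 9: GGC Gly / GCG Ala — nonsynonymous.
Nonsynonymous differences: 6 → different protein.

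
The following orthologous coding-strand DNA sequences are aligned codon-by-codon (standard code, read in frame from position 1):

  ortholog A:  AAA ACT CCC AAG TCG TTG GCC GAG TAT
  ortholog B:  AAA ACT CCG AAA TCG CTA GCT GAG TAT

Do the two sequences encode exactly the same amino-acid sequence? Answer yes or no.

Codon 1: AAA Lys / AAA Lys — identical.
Codon 2: ACT Thr / ACT Thr — identical.
Codon 3: CCC Pro / CCG Pro — synonymous.
Codon 4: AAG Lys / AAA Lys — synonymous.
Codon 5: TCG Ser / TCG Ser — identical.
Codon 6: TTG Leu / CTA Leu — synonymous.
Codon 7: GCC Ala / GCT Ala — synonymous.
Codon 8: GAG Glu / GAG Glu — identical.
Codon 9: TAT Tyr / TAT Tyr — identical.
Nonsynonymous differences: 0 → same protein.

yes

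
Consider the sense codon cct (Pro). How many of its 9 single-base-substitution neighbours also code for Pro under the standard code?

3

Position 1: none → 0 synonymous.
Position 2: none → 0 synonymous.
Position 3: CCC, CCA, CCG → 3 synonymous.
Total: 0 + 0 + 3 = 3.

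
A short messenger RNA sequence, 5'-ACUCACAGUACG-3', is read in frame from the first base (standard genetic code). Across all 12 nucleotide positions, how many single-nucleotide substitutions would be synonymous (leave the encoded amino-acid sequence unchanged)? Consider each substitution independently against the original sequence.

8

Codon 1 (ACU, Thr): 3 synonymous substitutions.
Codon 2 (CAC, His): 1 synonymous substitution.
Codon 3 (AGU, Ser): 1 synonymous substitution.
Codon 4 (ACG, Thr): 3 synonymous substitutions.
Total: 3 + 1 + 1 + 3 = 8.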